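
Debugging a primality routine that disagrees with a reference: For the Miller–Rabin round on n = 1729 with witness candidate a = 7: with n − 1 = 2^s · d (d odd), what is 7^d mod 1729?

n − 1 = 1728 = 2^6 · 27, so s = 6 and d = 27.
Repeated squaring mod 1729: 7^1 ≡ 7, 7^2 ≡ 49, 7^4 ≡ 672, 7^8 ≡ 315, 7^16 ≡ 672.
27 = 16 + 8 + 2 + 1, so 7^27 ≡ 672·315·49·7 ≡ 343 (mod 1729).

343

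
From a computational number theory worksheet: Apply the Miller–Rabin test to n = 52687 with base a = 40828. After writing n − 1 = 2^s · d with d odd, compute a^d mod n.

n − 1 = 52686 = 2^1 · 26343, so s = 1 and d = 26343.
Repeated squaring mod 52687: 40828^1 ≡ 40828, 40828^2 ≡ 14278, 40828^4 ≡ 15281, 40828^8 ≡ 177, 40828^16 ≡ 31329, 40828^32 ≡ 118, 40828^64 ≡ 13924, 40828^128 ≡ 42303, 40828^256 ≡ 29854, 40828^512 ≡ 8024, 40828^1024 ≡ 1062, 40828^2048 ≡ 21417, 40828^4096 ≡ 47554, 40828^8192 ≡ 4189, 40828^16384 ≡ 2950.
26343 = 16384 + 8192 + 1024 + 512 + 128 + 64 + 32 + 4 + 2 + 1, so 40828^26343 ≡ 2950·4189·1062·8024·42303·13924·118·15281·14278·40828 ≡ 14042 (mod 52687).

14042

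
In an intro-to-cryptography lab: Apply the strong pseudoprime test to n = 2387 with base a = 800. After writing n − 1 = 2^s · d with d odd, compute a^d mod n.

n − 1 = 2386 = 2^1 · 1193, so s = 1 and d = 1193.
800^1193 mod 2387 = 501.

501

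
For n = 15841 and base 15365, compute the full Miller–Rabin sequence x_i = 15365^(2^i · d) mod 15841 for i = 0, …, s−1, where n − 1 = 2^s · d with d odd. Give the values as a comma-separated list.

9828, 7007, 6790, 6790, 6790

n − 1 = 15840 = 2^5 · 495, so s = 5 and d = 495.
x_0 = 15365^495 mod 15841 = 9828.
x_1 = 9828^2 mod 15841 = 7007.
x_2 = 7007^2 mod 15841 = 6790.
x_3 = 6790^2 mod 15841 = 6790.
x_4 = 6790^2 mod 15841 = 6790.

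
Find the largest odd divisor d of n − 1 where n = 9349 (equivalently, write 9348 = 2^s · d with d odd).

Halving: 9348 → 4674 → 2337; 2337 is odd.
So 9348 = 2^2 · 2337.

2337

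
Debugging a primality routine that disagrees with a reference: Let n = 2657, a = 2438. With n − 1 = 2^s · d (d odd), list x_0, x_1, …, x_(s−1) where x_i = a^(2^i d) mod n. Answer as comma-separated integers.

n − 1 = 2656 = 2^5 · 83, so s = 5 and d = 83.
x_0 = 2438^83 mod 2657 = 169.
x_1 = 169^2 mod 2657 = 1991.
x_2 = 1991^2 mod 2657 = 2494.
x_3 = 2494^2 mod 2657 = 2656.
x_4 = 2656^2 mod 2657 = 1.

169, 1991, 2494, 2656, 1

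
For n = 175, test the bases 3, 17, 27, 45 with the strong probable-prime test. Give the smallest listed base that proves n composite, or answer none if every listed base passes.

3

n − 1 = 174 = 2^1 · 87, so s = 1 and d = 87.
Base 3: x_0 = 3^87 mod 175 = 62. x_0 ∉ {1, 174} and s = 1, so 3 is a Miller–Rabin witness and 175 is composite.
Base 17: x_0 = 17^87 mod 175 = 48. x_0 ∉ {1, 174} and s = 1, so 17 is a Miller–Rabin witness and 175 is composite.
Base 27: x_0 = 27^87 mod 175 = 153. x_0 ∉ {1, 174} and s = 1, so 27 is a Miller–Rabin witness and 175 is composite.
Base 45: x_0 = 45^87 mod 175 = 125. x_0 ∉ {1, 174} and s = 1, so 45 is a Miller–Rabin witness and 175 is composite.
The smallest witness among the given bases is 3.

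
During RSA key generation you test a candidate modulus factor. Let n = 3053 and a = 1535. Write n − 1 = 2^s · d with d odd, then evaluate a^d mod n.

n − 1 = 3052 = 2^2 · 763, so s = 2 and d = 763.
Repeated squaring mod 3053: 1535^1 ≡ 1535, 1535^2 ≡ 2362, 1535^4 ≡ 1213, 1535^8 ≡ 2876, 1535^16 ≡ 799, 1535^32 ≡ 324, 1535^64 ≡ 1174, 1535^128 ≡ 1373, 1535^256 ≡ 1428, 1535^512 ≡ 2833.
763 = 512 + 128 + 64 + 32 + 16 + 8 + 2 + 1, so 1535^763 ≡ 2833·1373·1174·324·799·2876·2362·1535 ≡ 1082 (mod 3053).

1082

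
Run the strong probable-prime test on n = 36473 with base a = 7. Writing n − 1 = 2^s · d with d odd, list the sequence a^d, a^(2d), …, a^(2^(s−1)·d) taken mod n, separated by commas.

29281, 6150, 36472

n − 1 = 36472 = 2^3 · 4559, so s = 3 and d = 4559.
x_0 = 7^4559 mod 36473 = 29281.
x_1 = 29281^2 mod 36473 = 6150.
x_2 = 6150^2 mod 36473 = 36472.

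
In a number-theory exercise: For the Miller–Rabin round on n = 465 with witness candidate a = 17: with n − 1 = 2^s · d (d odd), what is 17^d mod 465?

n − 1 = 464 = 2^4 · 29, so s = 4 and d = 29.
17^29 mod 465 = 197.

197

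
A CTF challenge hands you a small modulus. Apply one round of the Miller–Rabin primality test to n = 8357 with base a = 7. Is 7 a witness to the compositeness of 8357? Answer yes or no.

n − 1 = 8356 = 2^2 · 2089, so s = 2 and d = 2089.
x_0 = 7^2089 mod 8357 = 7505.
x_0 is neither 1 nor 8356, so continue squaring.
x_1 = 7505^2 mod 8357 = 7202.
Reached i = s−1 = 1 without hitting −1: 7 is a Miller–Rabin witness and 8357 is composite.

yes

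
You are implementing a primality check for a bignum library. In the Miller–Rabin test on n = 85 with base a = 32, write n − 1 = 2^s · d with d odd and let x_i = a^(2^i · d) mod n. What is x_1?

4

n − 1 = 84 = 2^2 · 21, so s = 2 and d = 21.
x_0 = 32^21 mod 85 = 2.
x_1 = 2^2 mod 85 = 4.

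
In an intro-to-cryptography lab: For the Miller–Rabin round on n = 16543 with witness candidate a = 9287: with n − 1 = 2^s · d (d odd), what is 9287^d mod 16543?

n − 1 = 16542 = 2^1 · 8271, so s = 1 and d = 8271.
9287^8271 mod 16543 = 4317.

4317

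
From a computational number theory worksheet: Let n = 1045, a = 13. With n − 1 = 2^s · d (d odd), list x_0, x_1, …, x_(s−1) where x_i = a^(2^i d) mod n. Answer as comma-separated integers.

398, 609

n − 1 = 1044 = 2^2 · 261, so s = 2 and d = 261.
x_0 = 13^261 mod 1045 = 398.
x_1 = 398^2 mod 1045 = 609.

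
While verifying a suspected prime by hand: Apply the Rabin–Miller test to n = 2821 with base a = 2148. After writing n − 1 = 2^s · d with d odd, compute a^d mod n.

n − 1 = 2820 = 2^2 · 705, so s = 2 and d = 705.
Repeated squaring mod 2821: 2148^1 ≡ 2148, 2148^2 ≡ 1569, 2148^4 ≡ 1849, 2148^8 ≡ 2570, 2148^16 ≡ 939, 2148^32 ≡ 1569, 2148^64 ≡ 1849, 2148^128 ≡ 2570, 2148^256 ≡ 939, 2148^512 ≡ 1569.
705 = 512 + 128 + 64 + 1, so 2148^705 ≡ 1569·2570·1849·2148 ≡ 1210 (mod 2821).

1210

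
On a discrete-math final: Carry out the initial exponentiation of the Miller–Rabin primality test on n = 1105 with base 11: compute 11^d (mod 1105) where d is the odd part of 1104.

n − 1 = 1104 = 2^4 · 69, so s = 4 and d = 69.
Repeated squaring mod 1105: 11^1 ≡ 11, 11^2 ≡ 121, 11^4 ≡ 276, 11^8 ≡ 1036, 11^16 ≡ 341, 11^32 ≡ 256, 11^64 ≡ 341.
69 = 64 + 4 + 1, so 11^69 ≡ 341·276·11 ≡ 996 (mod 1105).

996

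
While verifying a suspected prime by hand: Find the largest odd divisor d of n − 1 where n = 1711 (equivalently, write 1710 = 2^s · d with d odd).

Halving: 1710 → 855; 855 is odd.
So 1710 = 2^1 · 855.

855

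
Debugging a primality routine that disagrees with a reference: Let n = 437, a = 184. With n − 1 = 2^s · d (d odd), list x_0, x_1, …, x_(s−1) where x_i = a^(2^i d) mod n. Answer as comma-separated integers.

184, 207

n − 1 = 436 = 2^2 · 109, so s = 2 and d = 109.
x_0 = 184^109 mod 437 = 184.
x_1 = 184^2 mod 437 = 207.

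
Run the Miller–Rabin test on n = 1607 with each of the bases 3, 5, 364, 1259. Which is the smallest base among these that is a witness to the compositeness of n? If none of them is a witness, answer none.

n − 1 = 1606 = 2^1 · 803, so s = 1 and d = 803.
Base 3: x_0 = 3^803 mod 1607 = 1. x_0 = 1, so 3 is not a witness.
Base 5: x_0 = 5^803 mod 1607 = 1606. x_0 = 1606 ≡ −1, so 5 is not a witness.
Base 364: x_0 = 364^803 mod 1607 = 1. x_0 = 1, so 364 is not a witness.
Base 1259: x_0 = 1259^803 mod 1607 = 1. x_0 = 1, so 1259 is not a witness.
No listed base is a witness for 1607.

none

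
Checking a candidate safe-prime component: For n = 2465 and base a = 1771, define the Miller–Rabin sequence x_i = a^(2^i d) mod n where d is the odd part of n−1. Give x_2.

1016

n − 1 = 2464 = 2^5 · 77, so s = 5 and d = 77.
x_0 = 1771^77 mod 2465 = 46.
x_1 = 46^2 mod 2465 = 2116.
x_2 = 2116^2 mod 2465 = 1016.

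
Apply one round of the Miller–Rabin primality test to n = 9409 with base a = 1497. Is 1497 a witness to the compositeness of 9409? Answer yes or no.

no

n − 1 = 9408 = 2^6 · 147, so s = 6 and d = 147.
Repeated squaring mod 9409: 1497^1 ≡ 1497, 1497^2 ≡ 1667, 1497^4 ≡ 3234, 1497^8 ≡ 5357, 1497^16 ≡ 9408, 1497^32 ≡ 1, 1497^64 ≡ 1, 1497^128 ≡ 1.
147 = 128 + 16 + 2 + 1, so 1497^147 ≡ 1·9408·1667·1497 ≡ 7295 (mod 9409).
x_0 = 1497^147 mod 9409 = 7295.
x_0 is neither 1 nor 9408, so continue squaring.
x_1 = 7295^2 mod 9409 = 9130.
x_2 = 9130^2 mod 9409 = 2569.
x_3 = 2569^2 mod 9409 = 4052.
x_4 = 4052^2 mod 9409 = 9408.
x_4 ≡ −1, so 1497 is not a witness.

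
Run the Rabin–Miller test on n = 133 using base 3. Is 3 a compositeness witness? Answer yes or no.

yes

n − 1 = 132 = 2^2 · 33, so s = 2 and d = 33.
x_0 = 3^33 mod 133 = 69.
x_0 is neither 1 nor 132, so continue squaring.
x_1 = 69^2 mod 133 = 106.
Reached i = s−1 = 1 without hitting −1: 3 is a Miller–Rabin witness and 133 is composite.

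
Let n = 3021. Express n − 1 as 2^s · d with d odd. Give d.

Halving: 3020 → 1510 → 755; 755 is odd.
So 3020 = 2^2 · 755.

755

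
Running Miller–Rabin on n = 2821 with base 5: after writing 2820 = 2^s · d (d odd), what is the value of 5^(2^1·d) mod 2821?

1520

n − 1 = 2820 = 2^2 · 705, so s = 2 and d = 705.
x_0 = 5^705 mod 2821 = 993.
x_1 = 993^2 mod 2821 = 1520.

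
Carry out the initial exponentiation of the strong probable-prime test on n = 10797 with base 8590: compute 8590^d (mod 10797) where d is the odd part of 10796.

1048

n − 1 = 10796 = 2^2 · 2699, so s = 2 and d = 2699.
8590^2699 mod 10797 = 1048.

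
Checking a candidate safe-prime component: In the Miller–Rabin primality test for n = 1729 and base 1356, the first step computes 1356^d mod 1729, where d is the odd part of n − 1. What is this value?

n − 1 = 1728 = 2^6 · 27, so s = 6 and d = 27.
1356^27 mod 1729 = 818.

818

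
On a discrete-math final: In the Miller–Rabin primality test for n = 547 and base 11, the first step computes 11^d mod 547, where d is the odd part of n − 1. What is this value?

n − 1 = 546 = 2^1 · 273, so s = 1 and d = 273.
By repeated squaring, 11^273 ≡ 1 (mod 547).

1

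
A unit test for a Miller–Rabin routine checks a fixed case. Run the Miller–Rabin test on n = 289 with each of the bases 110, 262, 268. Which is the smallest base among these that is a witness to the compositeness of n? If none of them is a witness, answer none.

262

n − 1 = 288 = 2^5 · 9, so s = 5 and d = 9.
Base 110: x_0 = 110^9 mod 289 = 110. x_0 is neither 1 nor 288, so continue squaring. x_1 = 110^2 mod 289 = 251. x_2 = 251^2 mod 289 = 288. x_2 ≡ −1, so 110 is not a witness.
Base 262: x_0 = 262^9 mod 289 = 265. x_0 is neither 1 nor 288, so continue squaring. x_1 = 265^2 mod 289 = 287. x_2 = 287^2 mod 289 = 4. x_3 = 4^2 mod 289 = 16. x_4 = 16^2 mod 289 = 256. Reached i = s−1 = 4 without hitting −1: 262 is a Miller–Rabin witness and 289 is composite.
Base 268: x_0 = 268^9 mod 289 = 115. x_0 is neither 1 nor 288, so continue squaring. x_1 = 115^2 mod 289 = 220. x_2 = 220^2 mod 289 = 137. x_3 = 137^2 mod 289 = 273. x_4 = 273^2 mod 289 = 256. Reached i = s−1 = 4 without hitting −1: 268 is a Miller–Rabin witness and 289 is composite.
The smallest witness among the given bases is 262.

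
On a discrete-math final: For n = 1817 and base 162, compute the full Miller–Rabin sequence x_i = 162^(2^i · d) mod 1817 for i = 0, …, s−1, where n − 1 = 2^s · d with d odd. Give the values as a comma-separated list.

1473, 231, 668

n − 1 = 1816 = 2^3 · 227, so s = 3 and d = 227.
x_0 = 162^227 mod 1817 = 1473.
x_1 = 1473^2 mod 1817 = 231.
x_2 = 231^2 mod 1817 = 668.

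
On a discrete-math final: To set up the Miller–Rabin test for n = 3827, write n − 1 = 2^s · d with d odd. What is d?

1913

Halving: 3826 → 1913; 1913 is odd.
So 3826 = 2^1 · 1913.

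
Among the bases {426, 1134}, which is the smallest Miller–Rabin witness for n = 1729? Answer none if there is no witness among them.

1134

n − 1 = 1728 = 2^6 · 27, so s = 6 and d = 27.
Base 426: x_0 = 426^27 mod 1729 = 1728. x_0 = 1728 ≡ −1, so 426 is not a witness.
Base 1134: x_0 = 1134^27 mod 1729 = 1652. x_0 is neither 1 nor 1728, so continue squaring. x_1 = 1652^2 mod 1729 = 742. x_2 = 742^2 mod 1729 = 742. x_3 = 742^2 mod 1729 = 742. x_4 = 742^2 mod 1729 = 742. x_5 = 742^2 mod 1729 = 742. Reached i = s−1 = 5 without hitting −1: 1134 is a Miller–Rabin witness and 1729 is composite.
The smallest witness among the given bases is 1134.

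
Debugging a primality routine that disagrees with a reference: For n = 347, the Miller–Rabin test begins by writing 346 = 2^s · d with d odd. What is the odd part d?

Halving: 346 → 173; 173 is odd.
So 346 = 2^1 · 173.

173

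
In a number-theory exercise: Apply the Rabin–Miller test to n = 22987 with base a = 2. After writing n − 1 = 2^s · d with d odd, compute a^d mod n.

n − 1 = 22986 = 2^1 · 11493, so s = 1 and d = 11493.
Repeated squaring mod 22987: 2^1 ≡ 2, 2^2 ≡ 4, 2^4 ≡ 16, 2^8 ≡ 256, 2^16 ≡ 19562, 2^32 ≡ 7255, 2^64 ≡ 17782, 2^128 ≡ 13339, 2^256 ≡ 9541, 2^512 ≡ 2161, 2^1024 ≡ 3560, 2^2048 ≡ 7763, 2^4096 ≡ 15242, 2^8192 ≡ 11942.
11493 = 8192 + 2048 + 1024 + 128 + 64 + 32 + 4 + 1, so 2^11493 ≡ 11942·7763·3560·13339·17782·7255·16·2 ≡ 1969 (mod 22987).

1969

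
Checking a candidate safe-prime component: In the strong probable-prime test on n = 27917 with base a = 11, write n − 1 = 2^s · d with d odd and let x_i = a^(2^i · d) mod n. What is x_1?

n − 1 = 27916 = 2^2 · 6979, so s = 2 and d = 6979.
Repeated squaring mod 27917: 11^1 ≡ 11, 11^2 ≡ 121, 11^4 ≡ 14641, 11^8 ≡ 12155, 11^16 ≡ 7261, 11^32 ≡ 14825, 11^64 ≡ 18001, 11^128 ≡ 3382, 11^256 ≡ 19871, 11^512 ≡ 26510, 11^1024 ≡ 25459, 11^2048 ≡ 11692, 11^4096 ≡ 21232.
6979 = 4096 + 2048 + 512 + 256 + 64 + 2 + 1, so 11^6979 ≡ 21232·11692·26510·19871·18001·121·11 ≡ 5886 (mod 27917).
x_0 = 5886.
x_1 = 5886^2 mod 27917 = 27916.

27916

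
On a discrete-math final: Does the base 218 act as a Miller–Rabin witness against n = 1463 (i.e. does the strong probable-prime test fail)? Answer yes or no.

n − 1 = 1462 = 2^1 · 731, so s = 1 and d = 731.
x_0 = 218^731 mod 1463 = 1373.
x_0 ∉ {1, 1462} and s = 1, so 218 is a Miller–Rabin witness and 1463 is composite.

yes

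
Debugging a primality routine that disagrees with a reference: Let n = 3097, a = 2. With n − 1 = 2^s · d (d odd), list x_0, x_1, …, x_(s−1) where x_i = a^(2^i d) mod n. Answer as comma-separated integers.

n − 1 = 3096 = 2^3 · 387, so s = 3 and d = 387.
x_0 = 2^387 mod 3097 = 436.
x_1 = 436^2 mod 3097 = 1179.
x_2 = 1179^2 mod 3097 = 2585.

436, 1179, 2585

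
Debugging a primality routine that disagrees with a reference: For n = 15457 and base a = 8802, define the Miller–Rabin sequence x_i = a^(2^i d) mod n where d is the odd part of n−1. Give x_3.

2640

n − 1 = 15456 = 2^5 · 483, so s = 5 and d = 483.
x_0 = 8802^483 mod 15457 = 7151.
x_1 = 7151^2 mod 15457 = 5045.
x_2 = 5045^2 mod 15457 = 9803.
x_3 = 9803^2 mod 15457 = 2640.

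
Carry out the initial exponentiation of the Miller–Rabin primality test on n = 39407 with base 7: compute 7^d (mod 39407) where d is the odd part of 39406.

30203

n − 1 = 39406 = 2^1 · 19703, so s = 1 and d = 19703.
7^19703 mod 39407 = 30203.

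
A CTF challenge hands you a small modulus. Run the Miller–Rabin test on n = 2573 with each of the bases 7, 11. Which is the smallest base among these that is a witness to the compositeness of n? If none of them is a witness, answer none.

n − 1 = 2572 = 2^2 · 643, so s = 2 and d = 643.
Base 7: x_0 = 7^643 mod 2573 = 1600. x_0 is neither 1 nor 2572, so continue squaring. x_1 = 1600^2 mod 2573 = 2438. Reached i = s−1 = 1 without hitting −1: 7 is a Miller–Rabin witness and 2573 is composite.
Base 11: x_0 = 11^643 mod 2573 = 796. x_0 is neither 1 nor 2572, so continue squaring. x_1 = 796^2 mod 2573 = 658. Reached i = s−1 = 1 without hitting −1: 11 is a Miller–Rabin witness and 2573 is composite.
The smallest witness among the given bases is 7.

7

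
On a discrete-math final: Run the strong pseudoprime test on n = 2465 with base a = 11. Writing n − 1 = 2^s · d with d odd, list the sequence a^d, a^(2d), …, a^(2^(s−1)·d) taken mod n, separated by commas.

1061, 1681, 871, 1886, 1

n − 1 = 2464 = 2^5 · 77, so s = 5 and d = 77.
x_0 = 11^77 mod 2465 = 1061.
x_1 = 1061^2 mod 2465 = 1681.
x_2 = 1681^2 mod 2465 = 871.
x_3 = 871^2 mod 2465 = 1886.
x_4 = 1886^2 mod 2465 = 1.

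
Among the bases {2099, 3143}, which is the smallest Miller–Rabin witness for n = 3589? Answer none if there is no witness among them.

3143

n − 1 = 3588 = 2^2 · 897, so s = 2 and d = 897.
Base 2099: x_0 = 2099^897 mod 3589 = 3588. x_0 = 3588 ≡ −1, so 2099 is not a witness.
Base 3143: x_0 = 3143^897 mod 3589 = 245. x_0 is neither 1 nor 3588, so continue squaring. x_1 = 245^2 mod 3589 = 2601. Reached i = s−1 = 1 without hitting −1: 3143 is a Miller–Rabin witness and 3589 is composite.
The smallest witness among the given bases is 3143.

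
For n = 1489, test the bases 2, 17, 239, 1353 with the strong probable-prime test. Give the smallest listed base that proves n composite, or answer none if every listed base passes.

n − 1 = 1488 = 2^4 · 93, so s = 4 and d = 93.
Base 2: x_0 = 2^93 mod 1489 = 1092. x_0 is neither 1 nor 1488, so continue squaring. x_1 = 1092^2 mod 1489 = 1264. x_2 = 1264^2 mod 1489 = 1488. x_2 ≡ −1, so 2 is not a witness.
Base 17: x_0 = 17^93 mod 1489 = 1346. x_0 is neither 1 nor 1488, so continue squaring. x_1 = 1346^2 mod 1489 = 1092. x_2 = 1092^2 mod 1489 = 1264. x_3 = 1264^2 mod 1489 = 1488. x_3 ≡ −1, so 17 is not a witness.
Base 239: x_0 = 239^93 mod 1489 = 397. x_0 is neither 1 nor 1488, so continue squaring. x_1 = 397^2 mod 1489 = 1264. x_2 = 1264^2 mod 1489 = 1488. x_2 ≡ −1, so 239 is not a witness.
Base 1353: x_0 = 1353^93 mod 1489 = 833. x_0 is neither 1 nor 1488, so continue squaring. x_1 = 833^2 mod 1489 = 15. x_2 = 15^2 mod 1489 = 225. x_3 = 225^2 mod 1489 = 1488. x_3 ≡ −1, so 1353 is not a witness.
No listed base is a witness for 1489.

none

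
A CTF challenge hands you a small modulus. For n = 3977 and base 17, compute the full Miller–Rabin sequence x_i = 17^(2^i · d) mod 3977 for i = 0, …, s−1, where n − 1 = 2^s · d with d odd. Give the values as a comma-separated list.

n − 1 = 3976 = 2^3 · 497, so s = 3 and d = 497.
x_0 = 17^497 mod 3977 = 375.
x_1 = 375^2 mod 3977 = 1430.
x_2 = 1430^2 mod 3977 = 722.

375, 1430, 722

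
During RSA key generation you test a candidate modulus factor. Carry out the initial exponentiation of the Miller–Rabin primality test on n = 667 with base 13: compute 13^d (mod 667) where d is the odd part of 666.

265

n − 1 = 666 = 2^1 · 333, so s = 1 and d = 333.
Repeated squaring mod 667: 13^1 ≡ 13, 13^2 ≡ 169, 13^4 ≡ 547, 13^8 ≡ 393, 13^16 ≡ 372, 13^32 ≡ 315, 13^64 ≡ 509, 13^128 ≡ 285, 13^256 ≡ 518.
333 = 256 + 64 + 8 + 4 + 1, so 13^333 ≡ 518·509·393·547·13 ≡ 265 (mod 667).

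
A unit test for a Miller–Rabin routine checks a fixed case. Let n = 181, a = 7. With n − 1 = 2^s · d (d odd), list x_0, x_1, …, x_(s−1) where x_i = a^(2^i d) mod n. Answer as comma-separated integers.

n − 1 = 180 = 2^2 · 45, so s = 2 and d = 45.
x_0 = 7^45 mod 181 = 19.
x_1 = 19^2 mod 181 = 180.

19, 180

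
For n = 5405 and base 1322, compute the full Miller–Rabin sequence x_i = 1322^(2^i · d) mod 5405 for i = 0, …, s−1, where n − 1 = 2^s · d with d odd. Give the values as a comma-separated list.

5148, 1189

n − 1 = 5404 = 2^2 · 1351, so s = 2 and d = 1351.
x_0 = 1322^1351 mod 5405 = 5148.
x_1 = 5148^2 mod 5405 = 1189.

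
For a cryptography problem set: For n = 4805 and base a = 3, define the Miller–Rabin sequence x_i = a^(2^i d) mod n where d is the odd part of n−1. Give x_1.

4659

n − 1 = 4804 = 2^2 · 1201, so s = 2 and d = 1201.
x_0 = 3^1201 mod 4805 = 778.
x_1 = 778^2 mod 4805 = 4659.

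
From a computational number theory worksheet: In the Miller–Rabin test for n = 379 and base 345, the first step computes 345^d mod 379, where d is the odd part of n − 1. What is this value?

n − 1 = 378 = 2^1 · 189, so s = 1 and d = 189.
Repeated squaring mod 379: 345^1 ≡ 345, 345^2 ≡ 19, 345^4 ≡ 361, 345^8 ≡ 324, 345^16 ≡ 372, 345^32 ≡ 49, 345^64 ≡ 127, 345^128 ≡ 211.
189 = 128 + 32 + 16 + 8 + 4 + 1, so 345^189 ≡ 211·49·372·324·361·345 ≡ 378 (mod 379).

378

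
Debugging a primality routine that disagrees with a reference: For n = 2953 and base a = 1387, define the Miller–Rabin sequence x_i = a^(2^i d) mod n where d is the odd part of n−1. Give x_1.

n − 1 = 2952 = 2^3 · 369, so s = 3 and d = 369.
x_0 = 1387^369 mod 2953 = 1226.
x_1 = 1226^2 mod 2953 = 2952.

2952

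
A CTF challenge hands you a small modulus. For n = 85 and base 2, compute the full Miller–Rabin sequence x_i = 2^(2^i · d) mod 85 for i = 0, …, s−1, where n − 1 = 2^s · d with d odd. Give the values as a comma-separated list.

32, 4

n − 1 = 84 = 2^2 · 21, so s = 2 and d = 21.
x_0 = 2^21 mod 85 = 32.
x_1 = 32^2 mod 85 = 4.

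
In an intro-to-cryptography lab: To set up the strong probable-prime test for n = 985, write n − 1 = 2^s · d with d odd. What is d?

123

Halving: 984 → 492 → 246 → 123; 123 is odd.
So 984 = 2^3 · 123.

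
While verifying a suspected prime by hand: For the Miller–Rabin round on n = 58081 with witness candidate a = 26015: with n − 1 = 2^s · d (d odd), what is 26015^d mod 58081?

57916

n − 1 = 58080 = 2^5 · 1815, so s = 5 and d = 1815.
26015^1815 mod 58081 = 57916.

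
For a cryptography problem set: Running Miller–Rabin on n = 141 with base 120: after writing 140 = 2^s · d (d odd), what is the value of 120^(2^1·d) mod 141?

n − 1 = 140 = 2^2 · 35, so s = 2 and d = 35.
Repeated squaring mod 141: 120^1 ≡ 120, 120^2 ≡ 18, 120^4 ≡ 42, 120^8 ≡ 72, 120^16 ≡ 108, 120^32 ≡ 102.
35 = 32 + 2 + 1, so 120^35 ≡ 102·18·120 ≡ 78 (mod 141).
x_0 = 78.
x_1 = 78^2 mod 141 = 21.

21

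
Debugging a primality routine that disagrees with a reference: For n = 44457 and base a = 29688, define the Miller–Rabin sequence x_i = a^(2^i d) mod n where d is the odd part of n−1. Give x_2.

n − 1 = 44456 = 2^3 · 5557, so s = 3 and d = 5557.
By repeated squaring, 29688^5557 ≡ 43569 (mod 44457).
x_0 = 43569.
x_1 = 43569^2 mod 44457 = 32775.
x_2 = 32775^2 mod 44457 = 30591.

30591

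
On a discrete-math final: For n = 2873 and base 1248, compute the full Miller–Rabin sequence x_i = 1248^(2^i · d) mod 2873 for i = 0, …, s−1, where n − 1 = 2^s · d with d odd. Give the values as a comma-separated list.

845, 1521, 676

n − 1 = 2872 = 2^3 · 359, so s = 3 and d = 359.
x_0 = 1248^359 mod 2873 = 845.
x_1 = 845^2 mod 2873 = 1521.
x_2 = 1521^2 mod 2873 = 676.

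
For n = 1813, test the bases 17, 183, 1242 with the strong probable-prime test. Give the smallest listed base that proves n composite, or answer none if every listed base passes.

n − 1 = 1812 = 2^2 · 453, so s = 2 and d = 453.
Base 17: x_0 = 17^453 mod 1813 = 1525. x_0 is neither 1 nor 1812, so continue squaring. x_1 = 1525^2 mod 1813 = 1359. Reached i = s−1 = 1 without hitting −1: 17 is a Miller–Rabin witness and 1813 is composite.
Base 183: x_0 = 183^453 mod 1813 = 1303. x_0 is neither 1 nor 1812, so continue squaring. x_1 = 1303^2 mod 1813 = 841. Reached i = s−1 = 1 without hitting −1: 183 is a Miller–Rabin witness and 1813 is composite.
Base 1242: x_0 = 1242^453 mod 1813 = 1084. x_0 is neither 1 nor 1812, so continue squaring. x_1 = 1084^2 mod 1813 = 232. Reached i = s−1 = 1 without hitting −1: 1242 is a Miller–Rabin witness and 1813 is composite.
The smallest witness among the given bases is 17.

17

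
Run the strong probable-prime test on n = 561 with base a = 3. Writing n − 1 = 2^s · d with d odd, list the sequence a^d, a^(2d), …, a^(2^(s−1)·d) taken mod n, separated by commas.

n − 1 = 560 = 2^4 · 35, so s = 4 and d = 35.
x_0 = 3^35 mod 561 = 78.
x_1 = 78^2 mod 561 = 474.
x_2 = 474^2 mod 561 = 276.
x_3 = 276^2 mod 561 = 441.

78, 474, 276, 441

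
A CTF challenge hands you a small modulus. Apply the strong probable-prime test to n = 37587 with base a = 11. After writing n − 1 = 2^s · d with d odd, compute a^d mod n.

n − 1 = 37586 = 2^1 · 18793, so s = 1 and d = 18793.
11^18793 mod 37587 = 4664.

4664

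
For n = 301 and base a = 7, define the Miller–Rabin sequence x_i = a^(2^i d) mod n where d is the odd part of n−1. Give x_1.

259

n − 1 = 300 = 2^2 · 75, so s = 2 and d = 75.
x_0 = 7^75 mod 301 = 42.
x_1 = 42^2 mod 301 = 259.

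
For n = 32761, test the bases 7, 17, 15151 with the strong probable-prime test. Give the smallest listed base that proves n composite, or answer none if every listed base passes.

7

n − 1 = 32760 = 2^3 · 4095, so s = 3 and d = 4095.
Base 7: x_0 = 7^4095 mod 32761 = 8669. x_0 is neither 1 nor 32760, so continue squaring. x_1 = 8669^2 mod 32761 = 30588. x_2 = 30588^2 mod 32761 = 4345. Reached i = s−1 = 2 without hitting −1: 7 is a Miller–Rabin witness and 32761 is composite.
Base 17: x_0 = 17^4095 mod 32761 = 16995. x_0 is neither 1 nor 32760, so continue squaring. x_1 = 16995^2 mod 32761 = 9049. x_2 = 9049^2 mod 32761 = 14662. Reached i = s−1 = 2 without hitting −1: 17 is a Miller–Rabin witness and 32761 is composite.
Base 15151: x_0 = 15151^4095 mod 32761 = 25321. x_0 is neither 1 nor 32760, so continue squaring. x_1 = 25321^2 mod 32761 = 20271. x_2 = 20271^2 mod 32761 = 24979. Reached i = s−1 = 2 without hitting −1: 15151 is a Miller–Rabin witness and 32761 is composite.
The smallest witness among the given bases is 7.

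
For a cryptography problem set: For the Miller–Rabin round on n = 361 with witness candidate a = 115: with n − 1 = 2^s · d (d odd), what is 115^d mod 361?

77

n − 1 = 360 = 2^3 · 45, so s = 3 and d = 45.
115^45 mod 361 = 77.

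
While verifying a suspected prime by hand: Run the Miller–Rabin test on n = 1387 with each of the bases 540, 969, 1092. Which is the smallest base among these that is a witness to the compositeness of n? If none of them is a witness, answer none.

n − 1 = 1386 = 2^1 · 693, so s = 1 and d = 693.
Base 540: x_0 = 540^693 mod 1387 = 1044. x_0 ∉ {1, 1386} and s = 1, so 540 is a Miller–Rabin witness and 1387 is composite.
Base 969: x_0 = 969^693 mod 1387 = 209. x_0 ∉ {1, 1386} and s = 1, so 969 is a Miller–Rabin witness and 1387 is composite.
Base 1092: x_0 = 1092^693 mod 1387 = 1122. x_0 ∉ {1, 1386} and s = 1, so 1092 is a Miller–Rabin witness and 1387 is composite.
The smallest witness among the given bases is 540.

540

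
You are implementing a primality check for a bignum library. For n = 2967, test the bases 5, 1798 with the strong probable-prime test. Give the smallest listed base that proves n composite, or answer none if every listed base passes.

n − 1 = 2966 = 2^1 · 1483, so s = 1 and d = 1483.
Base 5: x_0 = 5^1483 mod 2967 = 1667. x_0 ∉ {1, 2966} and s = 1, so 5 is a Miller–Rabin witness and 2967 is composite.
Base 1798: x_0 = 1798^1483 mod 2967 = 1048. x_0 ∉ {1, 2966} and s = 1, so 1798 is a Miller–Rabin witness and 2967 is composite.
The smallest witness among the given bases is 5.

5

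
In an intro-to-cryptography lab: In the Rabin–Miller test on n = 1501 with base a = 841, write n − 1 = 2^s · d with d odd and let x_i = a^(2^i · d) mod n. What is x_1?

1474

n − 1 = 1500 = 2^2 · 375, so s = 2 and d = 375.
x_0 = 841^375 mod 1501 = 615.
x_1 = 615^2 mod 1501 = 1474.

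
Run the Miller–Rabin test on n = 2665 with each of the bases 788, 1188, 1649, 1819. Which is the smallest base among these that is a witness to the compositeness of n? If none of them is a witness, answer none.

1188

n − 1 = 2664 = 2^3 · 333, so s = 3 and d = 333.
Base 788: x_0 = 788^333 mod 2665 = 788. x_0 is neither 1 nor 2664, so continue squaring. x_1 = 788^2 mod 2665 = 2664. x_1 ≡ −1, so 788 is not a witness.
Base 1188: x_0 = 1188^333 mod 2665 = 1188. x_0 is neither 1 nor 2664, so continue squaring. x_1 = 1188^2 mod 2665 = 1559. x_2 = 1559^2 mod 2665 = 1. x_2 = 1 but x_1 ≠ ±1, a nontrivial square root of 1 — 1188 is a witness and 2665 is composite.
Base 1649: x_0 = 1649^333 mod 2665 = 1854. x_0 is neither 1 nor 2664, so continue squaring. x_1 = 1854^2 mod 2665 = 2131. x_2 = 2131^2 mod 2665 = 1. x_2 = 1 but x_1 ≠ ±1, a nontrivial square root of 1 — 1649 is a witness and 2665 is composite.
Base 1819: x_0 = 1819^333 mod 2665 = 129. x_0 is neither 1 nor 2664, so continue squaring. x_1 = 129^2 mod 2665 = 651. x_2 = 651^2 mod 2665 = 66. Reached i = s−1 = 2 without hitting −1: 1819 is a Miller–Rabin witness and 2665 is composite.
The smallest witness among the given bases is 1188.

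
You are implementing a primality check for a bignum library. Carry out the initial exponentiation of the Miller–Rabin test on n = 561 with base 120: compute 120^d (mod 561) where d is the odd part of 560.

n − 1 = 560 = 2^4 · 35, so s = 4 and d = 35.
120^35 mod 561 = 120.

120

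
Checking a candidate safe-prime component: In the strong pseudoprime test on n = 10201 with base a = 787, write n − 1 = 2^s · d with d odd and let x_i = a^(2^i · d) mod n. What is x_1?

6566

n − 1 = 10200 = 2^3 · 1275, so s = 3 and d = 1275.
x_0 = 787^1275 mod 10201 = 8384.
x_1 = 8384^2 mod 10201 = 6566.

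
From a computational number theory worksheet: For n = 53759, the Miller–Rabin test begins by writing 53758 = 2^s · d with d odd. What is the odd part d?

26879

Halving: 53758 → 26879; 26879 is odd.
So 53758 = 2^1 · 26879.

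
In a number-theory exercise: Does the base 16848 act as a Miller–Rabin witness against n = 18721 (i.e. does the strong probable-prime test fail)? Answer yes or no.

n − 1 = 18720 = 2^5 · 585, so s = 5 and d = 585.
x_0 = 16848^585 mod 18721 = 6189.
x_0 is neither 1 nor 18720, so continue squaring.
x_1 = 6189^2 mod 18721 = 555.
x_2 = 555^2 mod 18721 = 8489.
x_3 = 8489^2 mod 18721 = 5992.
x_4 = 5992^2 mod 18721 = 15907.
Reached i = s−1 = 4 without hitting −1: 16848 is a Miller–Rabin witness and 18721 is composite.

yes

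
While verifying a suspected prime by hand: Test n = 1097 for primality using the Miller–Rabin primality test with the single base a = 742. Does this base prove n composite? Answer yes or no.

no

n − 1 = 1096 = 2^3 · 137, so s = 3 and d = 137.
x_0 = 742^137 mod 1097 = 79.
x_0 is neither 1 nor 1096, so continue squaring.
x_1 = 79^2 mod 1097 = 756.
x_2 = 756^2 mod 1097 = 1096.
x_2 ≡ −1, so 742 is not a witness.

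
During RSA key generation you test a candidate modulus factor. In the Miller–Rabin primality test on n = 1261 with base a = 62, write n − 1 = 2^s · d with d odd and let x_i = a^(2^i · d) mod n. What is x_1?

1

n − 1 = 1260 = 2^2 · 315, so s = 2 and d = 315.
x_0 = 62^315 mod 1261 = 1260.
x_1 = 1260^2 mod 1261 = 1.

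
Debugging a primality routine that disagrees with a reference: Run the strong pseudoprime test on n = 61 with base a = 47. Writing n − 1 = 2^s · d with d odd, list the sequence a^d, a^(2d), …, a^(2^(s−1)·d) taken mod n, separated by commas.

1, 1

n − 1 = 60 = 2^2 · 15, so s = 2 and d = 15.
x_0 = 47^15 mod 61 = 1.
x_1 = 1^2 mod 61 = 1.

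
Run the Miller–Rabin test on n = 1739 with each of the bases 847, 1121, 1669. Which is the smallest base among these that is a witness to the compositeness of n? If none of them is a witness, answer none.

847

n − 1 = 1738 = 2^1 · 869, so s = 1 and d = 869.
Base 847: x_0 = 847^869 mod 1739 = 1270. x_0 ∉ {1, 1738} and s = 1, so 847 is a Miller–Rabin witness and 1739 is composite.
Base 1121: x_0 = 1121^869 mod 1739 = 804. x_0 ∉ {1, 1738} and s = 1, so 1121 is a Miller–Rabin witness and 1739 is composite.
Base 1669: x_0 = 1669^869 mod 1739 = 173. x_0 ∉ {1, 1738} and s = 1, so 1669 is a Miller–Rabin witness and 1739 is composite.
The smallest witness among the given bases is 847.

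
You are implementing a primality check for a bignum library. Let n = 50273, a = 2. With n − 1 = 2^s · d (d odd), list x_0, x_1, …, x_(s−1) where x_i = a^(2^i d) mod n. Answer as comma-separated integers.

49019, 14053, 14465, 50272, 1

n − 1 = 50272 = 2^5 · 1571, so s = 5 and d = 1571.
x_0 = 2^1571 mod 50273 = 49019.
x_1 = 49019^2 mod 50273 = 14053.
x_2 = 14053^2 mod 50273 = 14465.
x_3 = 14465^2 mod 50273 = 50272.
x_4 = 50272^2 mod 50273 = 1.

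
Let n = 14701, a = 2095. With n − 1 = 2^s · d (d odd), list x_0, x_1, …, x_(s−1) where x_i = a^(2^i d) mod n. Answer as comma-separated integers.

n − 1 = 14700 = 2^2 · 3675, so s = 2 and d = 3675.
x_0 = 2095^3675 mod 14701 = 14263.
x_1 = 14263^2 mod 14701 = 731.

14263, 731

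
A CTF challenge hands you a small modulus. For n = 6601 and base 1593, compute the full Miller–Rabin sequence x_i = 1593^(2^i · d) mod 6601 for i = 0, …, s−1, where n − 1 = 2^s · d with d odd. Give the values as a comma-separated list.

806, 2738, 4509

n − 1 = 6600 = 2^3 · 825, so s = 3 and d = 825.
x_0 = 1593^825 mod 6601 = 806.
x_1 = 806^2 mod 6601 = 2738.
x_2 = 2738^2 mod 6601 = 4509.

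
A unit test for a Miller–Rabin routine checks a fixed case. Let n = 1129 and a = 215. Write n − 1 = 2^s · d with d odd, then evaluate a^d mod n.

1

n − 1 = 1128 = 2^3 · 141, so s = 3 and d = 141.
215^141 mod 1129 = 1.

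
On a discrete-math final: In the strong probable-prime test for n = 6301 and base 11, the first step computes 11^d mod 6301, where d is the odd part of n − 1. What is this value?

n − 1 = 6300 = 2^2 · 1575, so s = 2 and d = 1575.
11^1575 mod 6301 = 1.

1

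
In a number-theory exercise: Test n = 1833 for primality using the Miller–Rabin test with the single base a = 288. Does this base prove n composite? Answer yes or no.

n − 1 = 1832 = 2^3 · 229, so s = 3 and d = 229.
By repeated squaring, 288^229 ≡ 1653 (mod 1833).
x_0 = 288^229 mod 1833 = 1653.
x_0 is neither 1 nor 1832, so continue squaring.
x_1 = 1653^2 mod 1833 = 1239.
x_2 = 1239^2 mod 1833 = 900.
Reached i = s−1 = 2 without hitting −1: 288 is a Miller–Rabin witness and 1833 is composite.

yes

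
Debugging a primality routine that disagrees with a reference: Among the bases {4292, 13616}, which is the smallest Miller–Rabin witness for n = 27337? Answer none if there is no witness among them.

n − 1 = 27336 = 2^3 · 3417, so s = 3 and d = 3417.
Base 4292: x_0 = 4292^3417 mod 27337 = 1. x_0 = 1, so 4292 is not a witness.
Base 13616: x_0 = 13616^3417 mod 27337 = 26142. x_0 is neither 1 nor 27336, so continue squaring. x_1 = 26142^2 mod 27337 = 6501. x_2 = 6501^2 mod 27337 = 27336. x_2 ≡ −1, so 13616 is not a witness.
No listed base is a witness for 27337.

none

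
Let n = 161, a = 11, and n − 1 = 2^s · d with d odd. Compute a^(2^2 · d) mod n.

142

n − 1 = 160 = 2^5 · 5, so s = 5 and d = 5.
Repeated squaring mod 161: 11^1 ≡ 11, 11^2 ≡ 121, 11^4 ≡ 151.
5 = 4 + 1, so 11^5 ≡ 151·11 ≡ 51 (mod 161).
x_0 = 51.
x_1 = 51^2 mod 161 = 25.
x_2 = 25^2 mod 161 = 142.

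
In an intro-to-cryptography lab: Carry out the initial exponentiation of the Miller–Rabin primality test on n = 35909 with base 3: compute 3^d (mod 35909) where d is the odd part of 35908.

n − 1 = 35908 = 2^2 · 8977, so s = 2 and d = 8977.
By repeated squaring, 3^8977 ≡ 9693 (mod 35909).

9693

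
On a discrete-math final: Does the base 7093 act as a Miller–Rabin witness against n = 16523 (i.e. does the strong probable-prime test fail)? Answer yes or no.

yes

n − 1 = 16522 = 2^1 · 8261, so s = 1 and d = 8261.
x_0 = 7093^8261 mod 16523 = 10824.
x_0 ∉ {1, 16522} and s = 1, so 7093 is a Miller–Rabin witness and 16523 is composite.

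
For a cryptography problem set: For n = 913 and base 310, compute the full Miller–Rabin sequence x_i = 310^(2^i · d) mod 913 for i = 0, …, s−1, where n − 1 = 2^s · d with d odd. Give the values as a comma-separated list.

n − 1 = 912 = 2^4 · 57, so s = 4 and d = 57.
x_0 = 310^57 mod 913 = 667.
x_1 = 667^2 mod 913 = 258.
x_2 = 258^2 mod 913 = 828.
x_3 = 828^2 mod 913 = 834.

667, 258, 828, 834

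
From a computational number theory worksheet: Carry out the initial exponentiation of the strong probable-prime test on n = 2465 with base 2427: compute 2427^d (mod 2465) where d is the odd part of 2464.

2002

n − 1 = 2464 = 2^5 · 77, so s = 5 and d = 77.
2427^77 mod 2465 = 2002.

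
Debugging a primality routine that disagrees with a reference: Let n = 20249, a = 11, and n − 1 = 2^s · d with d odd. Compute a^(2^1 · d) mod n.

1

n − 1 = 20248 = 2^3 · 2531, so s = 3 and d = 2531.
x_0 = 11^2531 mod 20249 = 20248.
x_1 = 20248^2 mod 20249 = 1.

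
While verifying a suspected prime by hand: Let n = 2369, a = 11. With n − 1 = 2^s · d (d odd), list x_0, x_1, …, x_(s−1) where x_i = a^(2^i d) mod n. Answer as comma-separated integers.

n − 1 = 2368 = 2^6 · 37, so s = 6 and d = 37.
x_0 = 11^37 mod 2369 = 2333.
x_1 = 2333^2 mod 2369 = 1296.
x_2 = 1296^2 mod 2369 = 2364.
x_3 = 2364^2 mod 2369 = 25.
x_4 = 25^2 mod 2369 = 625.
x_5 = 625^2 mod 2369 = 2109.

2333, 1296, 2364, 25, 625, 2109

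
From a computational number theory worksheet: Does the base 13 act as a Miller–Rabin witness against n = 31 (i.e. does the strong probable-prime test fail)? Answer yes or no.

n − 1 = 30 = 2^1 · 15, so s = 1 and d = 15.
x_0 = 13^15 mod 31 = 30.
x_0 = 30 ≡ −1, so 13 is not a witness.

no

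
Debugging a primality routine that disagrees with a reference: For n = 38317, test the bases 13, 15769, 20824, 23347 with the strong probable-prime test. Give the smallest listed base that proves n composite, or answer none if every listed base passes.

none

n − 1 = 38316 = 2^2 · 9579, so s = 2 and d = 9579.
Base 13: x_0 = 13^9579 mod 38317 = 12566. x_0 is neither 1 nor 38316, so continue squaring. x_1 = 12566^2 mod 38317 = 38316. x_1 ≡ −1, so 13 is not a witness.
Base 15769: x_0 = 15769^9579 mod 38317 = 12566. x_0 is neither 1 nor 38316, so continue squaring. x_1 = 12566^2 mod 38317 = 38316. x_1 ≡ −1, so 15769 is not a witness.
Base 20824: x_0 = 20824^9579 mod 38317 = 25751. x_0 is neither 1 nor 38316, so continue squaring. x_1 = 25751^2 mod 38317 = 38316. x_1 ≡ −1, so 20824 is not a witness.
Base 23347: x_0 = 23347^9579 mod 38317 = 25751. x_0 is neither 1 nor 38316, so continue squaring. x_1 = 25751^2 mod 38317 = 38316. x_1 ≡ −1, so 23347 is not a witness.
No listed base is a witness for 38317.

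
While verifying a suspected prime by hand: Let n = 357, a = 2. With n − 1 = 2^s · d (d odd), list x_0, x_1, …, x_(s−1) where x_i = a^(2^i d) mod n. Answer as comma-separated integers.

53, 310

n − 1 = 356 = 2^2 · 89, so s = 2 and d = 89.
x_0 = 2^89 mod 357 = 53.
x_1 = 53^2 mod 357 = 310.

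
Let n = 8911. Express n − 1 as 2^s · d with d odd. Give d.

Halving: 8910 → 4455; 4455 is odd.
So 8910 = 2^1 · 4455.

4455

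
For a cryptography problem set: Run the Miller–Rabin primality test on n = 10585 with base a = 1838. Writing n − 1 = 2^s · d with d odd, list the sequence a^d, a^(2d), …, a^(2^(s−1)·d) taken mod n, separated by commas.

n − 1 = 10584 = 2^3 · 1323, so s = 3 and d = 1323.
x_0 = 1838^1323 mod 10585 = 302.
x_1 = 302^2 mod 10585 = 6524.
x_2 = 6524^2 mod 10585 = 291.

302, 6524, 291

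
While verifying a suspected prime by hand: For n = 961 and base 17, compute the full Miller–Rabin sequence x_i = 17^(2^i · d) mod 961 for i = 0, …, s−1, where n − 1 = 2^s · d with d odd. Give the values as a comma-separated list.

154, 652, 342, 683, 404, 807

n − 1 = 960 = 2^6 · 15, so s = 6 and d = 15.
x_0 = 17^15 mod 961 = 154.
x_1 = 154^2 mod 961 = 652.
x_2 = 652^2 mod 961 = 342.
x_3 = 342^2 mod 961 = 683.
x_4 = 683^2 mod 961 = 404.
x_5 = 404^2 mod 961 = 807.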